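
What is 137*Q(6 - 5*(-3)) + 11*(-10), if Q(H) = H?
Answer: 2767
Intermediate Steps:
137*Q(6 - 5*(-3)) + 11*(-10) = 137*(6 - 5*(-3)) + 11*(-10) = 137*(6 + 15) - 110 = 137*21 - 110 = 2877 - 110 = 2767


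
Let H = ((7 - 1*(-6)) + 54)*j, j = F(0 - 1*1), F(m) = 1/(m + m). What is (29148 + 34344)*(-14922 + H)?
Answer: -949554606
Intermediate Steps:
F(m) = 1/(2*m)
j = -½ (j = 1/(2*(0 - 1*1)) = 1/(2*(0 - 1)) = (½)/(-1) = (½)*(-1) = -½ ≈ -0.50000)
H = -67/2 (H = ((7 - 1*(-6)) + 54)*(-½) = ((7 + 6) + 54)*(-½) = (13 + 54)*(-½) = 67*(-½) = -67/2 ≈ -33.500)
(29148 + 34344)*(-14922 + H) = (29148 + 34344)*(-14922 - 67/2) = 63492*(-29911/2) = -949554606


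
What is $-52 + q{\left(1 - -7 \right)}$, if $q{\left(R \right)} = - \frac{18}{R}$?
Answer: $- \frac{217}{4} \approx -54.25$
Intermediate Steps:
$-52 + q{\left(1 - -7 \right)} = -52 - \frac{18}{1 - -7} = -52 - \frac{18}{1 + 7} = -52 - \frac{18}{8} = -52 - \frac{9}{4} = - \frac{217}{4}$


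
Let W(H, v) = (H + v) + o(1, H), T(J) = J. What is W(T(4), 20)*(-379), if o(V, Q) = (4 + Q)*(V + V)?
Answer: -15160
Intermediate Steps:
o(V, Q) = 2*V*(4 + Q) (o(V, Q) = (4 + Q)*(2*V) = 2*V*(4 + Q))
W(H, v) = 8 + v + 3*H (W(H, v) = (H + v) + 2*1*(4 + H) = (H + v) + (8 + 2*H) = 8 + v + 3*H)
W(T(4), 20)*(-379) = (8 + 20 + 3*4)*(-379) = (8 + 20 + 12)*(-379) = 40*(-379) = -15160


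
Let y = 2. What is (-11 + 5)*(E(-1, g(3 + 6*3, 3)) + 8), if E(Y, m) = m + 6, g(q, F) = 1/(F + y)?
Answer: -426/5 ≈ -85.200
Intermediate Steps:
g(q, F) = 1/(2 + F) (g(q, F) = 1/(F + 2) = 1/(2 + F))
E(Y, m) = 6 + m
(-11 + 5)*(E(-1, g(3 + 6*3, 3)) + 8) = (-11 + 5)*((6 + 1/(2 + 3)) + 8) = -6*((6 + 1/5) + 8) = -6*((6 + ⅕) + 8) = -6*(31/5 + 8) = -6*71/5 = -426/5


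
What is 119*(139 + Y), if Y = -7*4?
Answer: 13209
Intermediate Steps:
Y = -28
119*(139 + Y) = 119*(139 - 28) = 119*111 = 13209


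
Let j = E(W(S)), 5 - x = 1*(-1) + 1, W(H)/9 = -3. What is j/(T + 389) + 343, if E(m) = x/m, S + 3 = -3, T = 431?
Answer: 1518803/4428 ≈ 343.00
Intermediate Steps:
S = -6 (S = -3 - 3 = -6)
W(H) = -27 (W(H) = 9*(-3) = -27)
x = 5 (x = 5 - (1*(-1) + 1) = 5 - (-1 + 1) = 5 - 1*0 = 5 + 0 = 5)
E(m) = 5/m
j = -5/27 (j = 5/(-27) = 5*(-1/27) = -5/27 ≈ -0.18519)
j/(T + 389) + 343 = -5/(27*(431 + 389)) + 343 = -5/27/820 + 343 = -5/27*1/820 + 343 = -1/4428 + 343 = 1518803/4428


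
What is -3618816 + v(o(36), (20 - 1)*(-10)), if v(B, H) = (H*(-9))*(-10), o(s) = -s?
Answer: -3635916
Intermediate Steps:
v(B, H) = 90*H (v(B, H) = -9*H*(-10) = 90*H)
-3618816 + v(o(36), (20 - 1)*(-10)) = -3618816 + 90*((20 - 1)*(-10)) = -3618816 + 90*(19*(-10)) = -3618816 + 90*(-190) = -3618816 - 17100 = -3635916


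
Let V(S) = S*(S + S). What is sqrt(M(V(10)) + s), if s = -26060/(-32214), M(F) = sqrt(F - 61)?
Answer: sqrt(209874210 + 259435449*sqrt(139))/16107 ≈ 3.5495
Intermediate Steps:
V(S) = 2*S**2 (V(S) = S*(2*S) = 2*S**2)
M(F) = sqrt(-61 + F)
s = 13030/16107 (s = -26060*(-1/32214) = 13030/16107 ≈ 0.80896)
sqrt(M(V(10)) + s) = sqrt(sqrt(-61 + 2*10**2) + 13030/16107) = sqrt(sqrt(-61 + 2*100) + 13030/16107) = sqrt(sqrt(-61 + 200) + 13030/16107) = sqrt(sqrt(139) + 13030/16107) = sqrt(13030/16107 + sqrt(139))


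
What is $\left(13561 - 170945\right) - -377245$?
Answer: $219861$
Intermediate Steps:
$\left(13561 - 170945\right) - -377245 = -157384 + 377245 = 219861$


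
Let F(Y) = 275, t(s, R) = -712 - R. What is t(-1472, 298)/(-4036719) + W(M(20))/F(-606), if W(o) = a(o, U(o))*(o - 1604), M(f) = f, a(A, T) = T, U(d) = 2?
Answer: -1162549822/100917975 ≈ -11.520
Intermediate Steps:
W(o) = -3208 + 2*o (W(o) = 2*(o - 1604) = 2*(-1604 + o) = -3208 + 2*o)
t(-1472, 298)/(-4036719) + W(M(20))/F(-606) = (-712 - 1*298)/(-4036719) + (-3208 + 2*20)/275 = (-712 - 298)*(-1/4036719) + (-3208 + 40)*(1/275) = -1010*(-1/4036719) - 3168*1/275 = 1010/4036719 - 288/25 = -1162549822/100917975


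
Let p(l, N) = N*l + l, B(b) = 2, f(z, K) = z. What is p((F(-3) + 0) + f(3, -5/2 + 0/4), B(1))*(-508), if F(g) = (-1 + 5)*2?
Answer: -16764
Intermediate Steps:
F(g) = 8 (F(g) = 4*2 = 8)
p(l, N) = l + N*l
p((F(-3) + 0) + f(3, -5/2 + 0/4), B(1))*(-508) = (((8 + 0) + 3)*(1 + 2))*(-508) = ((8 + 3)*3)*(-508) = (11*3)*(-508) = 33*(-508) = -16764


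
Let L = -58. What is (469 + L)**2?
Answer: 168921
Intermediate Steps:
(469 + L)**2 = (469 - 58)**2 = 411**2 = 168921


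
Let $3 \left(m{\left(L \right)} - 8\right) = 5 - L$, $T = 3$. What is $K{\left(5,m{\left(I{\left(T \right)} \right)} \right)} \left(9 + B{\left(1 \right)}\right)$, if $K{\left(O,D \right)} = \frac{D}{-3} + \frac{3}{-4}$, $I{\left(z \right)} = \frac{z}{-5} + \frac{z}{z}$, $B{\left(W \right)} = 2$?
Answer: $- \frac{7777}{180} \approx -43.206$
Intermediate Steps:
$I{\left(z \right)} = 1 - \frac{z}{5}$ ($I{\left(z \right)} = z \left(- \frac{1}{5}\right) + 1 = - \frac{z}{5} + 1 = 1 - \frac{z}{5}$)
$m{\left(L \right)} = \frac{29}{3} - \frac{L}{3}$ ($m{\left(L \right)} = 8 + \frac{5 - L}{3} = 8 - \left(- \frac{5}{3} + \frac{L}{3}\right) = \frac{29}{3} - \frac{L}{3}$)
$K{\left(O,D \right)} = - \frac{3}{4} - \frac{D}{3}$ ($K{\left(O,D \right)} = D \left(- \frac{1}{3}\right) + 3 \left(- \frac{1}{4}\right) = - \frac{D}{3} - \frac{3}{4} = - \frac{3}{4} - \frac{D}{3}$)
$K{\left(5,m{\left(I{\left(T \right)} \right)} \right)} \left(9 + B{\left(1 \right)}\right) = \left(- \frac{3}{4} - \frac{\frac{29}{3} - \frac{1 - \frac{3}{5}}{3}}{3}\right) \left(9 + 2\right) = \left(- \frac{3}{4} - \frac{\frac{29}{3} - \frac{1 - \frac{3}{5}}{3}}{3}\right) 11 = \left(- \frac{3}{4} - \frac{\frac{29}{3} - \frac{2}{15}}{3}\right) 11 = \left(- \frac{3}{4} - \frac{143}{45}\right) 11 = \left(- \frac{707}{180}\right) 11 = - \frac{7777}{180}$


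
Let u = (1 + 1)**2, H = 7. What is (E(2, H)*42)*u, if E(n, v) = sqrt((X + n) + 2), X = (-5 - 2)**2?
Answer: 168*sqrt(53) ≈ 1223.1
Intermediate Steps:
X = 49 (X = (-7)**2 = 49)
E(n, v) = sqrt(51 + n) (E(n, v) = sqrt((49 + n) + 2) = sqrt(51 + n))
u = 4 (u = 2**2 = 4)
(E(2, H)*42)*u = (sqrt(51 + 2)*42)*4 = (sqrt(53)*42)*4 = (42*sqrt(53))*4 = 168*sqrt(53)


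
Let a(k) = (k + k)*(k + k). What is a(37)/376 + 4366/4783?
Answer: 6958331/449602 ≈ 15.477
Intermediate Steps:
a(k) = 4*k² (a(k) = (2*k)*(2*k) = 4*k²)
a(37)/376 + 4366/4783 = (4*37²)/376 + 4366/4783 = (4*1369)*(1/376) + 4366*(1/4783) = 5476*(1/376) + 4366/4783 = 1369/94 + 4366/4783 = 6958331/449602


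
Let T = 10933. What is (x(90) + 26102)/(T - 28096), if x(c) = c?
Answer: -26192/17163 ≈ -1.5261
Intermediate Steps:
(x(90) + 26102)/(T - 28096) = (90 + 26102)/(10933 - 28096) = 26192/(-17163) = 26192*(-1/17163) = -26192/17163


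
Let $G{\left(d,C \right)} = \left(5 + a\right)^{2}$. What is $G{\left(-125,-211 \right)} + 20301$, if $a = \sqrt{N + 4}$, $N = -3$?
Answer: $20337$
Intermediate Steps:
$a = 1$ ($a = \sqrt{-3 + 4} = \sqrt{1} = 1$)
$G{\left(d,C \right)} = 36$ ($G{\left(d,C \right)} = \left(5 + 1\right)^{2} = 6^{2} = 36$)
$G{\left(-125,-211 \right)} + 20301 = 36 + 20301 = 20337$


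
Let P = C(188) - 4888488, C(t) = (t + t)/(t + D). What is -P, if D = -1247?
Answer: 5176909168/1059 ≈ 4.8885e+6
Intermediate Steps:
C(t) = 2*t/(-1247 + t) (C(t) = (t + t)/(t - 1247) = (2*t)/(-1247 + t) = 2*t/(-1247 + t))
P = -5176909168/1059 (P = 2*188/(-1247 + 188) - 4888488 = 2*188/(-1059) - 4888488 = 2*188*(-1/1059) - 4888488 = -376/1059 - 4888488 = -5176909168/1059 ≈ -4.8885e+6)
-P = -1*(-5176909168/1059) = 5176909168/1059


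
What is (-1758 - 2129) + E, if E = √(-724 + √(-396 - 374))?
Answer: -3887 + √(-724 + I*√770) ≈ -3886.5 + 26.912*I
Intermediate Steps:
E = √(-724 + I*√770) (E = √(-724 + √(-770)) = √(-724 + I*√770) ≈ 0.51554 + 26.912*I)
(-1758 - 2129) + E = (-1758 - 2129) + √(-724 + I*√770) = -3887 + √(-724 + I*√770)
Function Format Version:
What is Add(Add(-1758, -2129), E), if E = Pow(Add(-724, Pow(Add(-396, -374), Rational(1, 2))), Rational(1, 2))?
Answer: Add(-3887, Pow(Add(-724, Mul(I, Pow(770, Rational(1, 2)))), Rational(1, 2))) ≈ Add(-3886.5, Mul(26.912, I))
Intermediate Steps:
E = Pow(Add(-724, Mul(I, Pow(770, Rational(1, 2)))), Rational(1, 2)) (E = Pow(Add(-724, Pow(-770, Rational(1, 2))), Rational(1, 2)) = Pow(Add(-724, Mul(I, Pow(770, Rational(1, 2)))), Rational(1, 2)) ≈ Add(0.51554, Mul(26.912, I)))
Add(Add(-1758, -2129), E) = Add(Add(-1758, -2129), Pow(Add(-724, Mul(I, Pow(770, Rational(1, 2)))), Rational(1, 2))) = Add(-3887, Pow(Add(-724, Mul(I, Pow(770, Rational(1, 2)))), Rational(1, 2)))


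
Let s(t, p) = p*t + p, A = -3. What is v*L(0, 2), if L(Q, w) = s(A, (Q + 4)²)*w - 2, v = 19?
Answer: -1254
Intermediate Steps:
s(t, p) = p + p*t
L(Q, w) = -2 - 2*w*(4 + Q)² (L(Q, w) = ((Q + 4)²*(1 - 3))*w - 2 = ((4 + Q)²*(-2))*w - 2 = (-2*(4 + Q)²)*w - 2 = -2*w*(4 + Q)² - 2 = -2 - 2*w*(4 + Q)²)
v*L(0, 2) = 19*(-2 - 2*2*(4 + 0)²) = 19*(-2 - 2*2*4²) = 19*(-2 - 2*2*16) = 19*(-2 - 64) = 19*(-66) = -1254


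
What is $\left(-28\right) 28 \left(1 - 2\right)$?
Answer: $784$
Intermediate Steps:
$\left(-28\right) 28 \left(1 - 2\right) = - 784 \left(1 - 2\right) = \left(-784\right) \left(-1\right) = 784$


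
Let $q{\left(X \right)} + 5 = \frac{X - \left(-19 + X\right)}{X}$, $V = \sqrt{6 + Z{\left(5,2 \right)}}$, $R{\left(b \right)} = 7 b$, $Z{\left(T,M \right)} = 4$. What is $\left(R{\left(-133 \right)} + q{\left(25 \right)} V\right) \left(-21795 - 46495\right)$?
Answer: $63577990 + \frac{1447748 \sqrt{10}}{5} \approx 6.4494 \cdot 10^{7}$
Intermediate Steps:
$V = \sqrt{10}$ ($V = \sqrt{6 + 4} = \sqrt{10} \approx 3.1623$)
$q{\left(X \right)} = -5 + \frac{19}{X}$ ($q{\left(X \right)} = -5 + \frac{X - \left(-19 + X\right)}{X} = -5 + \frac{19}{X}$)
$\left(R{\left(-133 \right)} + q{\left(25 \right)} V\right) \left(-21795 - 46495\right) = \left(7 \left(-133\right) + \left(-5 + \frac{19}{25}\right) \sqrt{10}\right) \left(-21795 - 46495\right) = \left(-931 + \left(-5 + 19 \cdot \frac{1}{25}\right) \sqrt{10}\right) \left(-68290\right) = \left(-931 + \left(-5 + \frac{19}{25}\right) \sqrt{10}\right) \left(-68290\right) = \left(-931 - \frac{106 \sqrt{10}}{25}\right) \left(-68290\right) = 63577990 + \frac{1447748 \sqrt{10}}{5}$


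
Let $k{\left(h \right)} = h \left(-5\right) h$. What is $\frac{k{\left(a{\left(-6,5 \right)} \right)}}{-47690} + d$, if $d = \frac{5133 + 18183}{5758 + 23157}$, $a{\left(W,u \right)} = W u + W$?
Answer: $\frac{129930924}{137895635} \approx 0.94224$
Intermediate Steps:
$a{\left(W,u \right)} = W + W u$
$k{\left(h \right)} = - 5 h^{2}$ ($k{\left(h \right)} = - 5 h h = - 5 h^{2}$)
$d = \frac{23316}{28915} \approx 0.80636$
$\frac{k{\left(a{\left(-6,5 \right)} \right)}}{-47690} + d = \frac{\left(-5\right) \left(- 6 \left(1 + 5\right)\right)^{2}}{-47690} + \frac{23316}{28915} = - 5 \left(\left(-6\right) 6\right)^{2} \left(- \frac{1}{47690}\right) + \frac{23316}{28915} = - 5 \left(-36\right)^{2} \left(- \frac{1}{47690}\right) + \frac{23316}{28915} = \left(-5\right) 1296 \left(- \frac{1}{47690}\right) + \frac{23316}{28915} = \left(-6480\right) \left(- \frac{1}{47690}\right) + \frac{23316}{28915} = \frac{648}{4769} + \frac{23316}{28915} = \frac{129930924}{137895635}$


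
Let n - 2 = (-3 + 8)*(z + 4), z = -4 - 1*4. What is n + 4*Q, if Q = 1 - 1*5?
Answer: -34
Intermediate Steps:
Q = -4 (Q = 1 - 5 = -4)
z = -8 (z = -4 - 4 = -8)
n = -18 (n = 2 + (-3 + 8)*(-8 + 4) = 2 + 5*(-4) = 2 - 20 = -18)
n + 4*Q = -18 + 4*(-4) = -18 - 16 = -34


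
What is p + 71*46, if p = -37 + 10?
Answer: 3239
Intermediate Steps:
p = -27
p + 71*46 = -27 + 71*46 = -27 + 3266 = 3239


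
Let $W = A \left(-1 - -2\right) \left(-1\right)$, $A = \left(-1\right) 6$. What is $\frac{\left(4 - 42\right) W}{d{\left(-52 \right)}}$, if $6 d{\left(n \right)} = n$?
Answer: $\frac{342}{13} \approx 26.308$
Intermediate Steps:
$A = -6$
$W = 6$ ($W = - 6 \left(-1 - -2\right) \left(-1\right) = - 6 \left(-1 + 2\right) \left(-1\right) = \left(-6\right) 1 \left(-1\right) = \left(-6\right) \left(-1\right) = 6$)
$d{\left(n \right)} = \frac{n}{6}$
$\frac{\left(4 - 42\right) W}{d{\left(-52 \right)}} = \frac{\left(4 - 42\right) 6}{\frac{1}{6} \left(-52\right)} = \frac{\left(-38\right) 6}{- \frac{26}{3}} = \left(-228\right) \left(- \frac{3}{26}\right) = \frac{342}{13}$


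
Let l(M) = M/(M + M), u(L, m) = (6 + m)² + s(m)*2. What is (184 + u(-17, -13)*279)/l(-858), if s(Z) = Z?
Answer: 13202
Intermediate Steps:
u(L, m) = (6 + m)² + 2*m (u(L, m) = (6 + m)² + m*2 = (6 + m)² + 2*m)
l(M) = ½ (l(M) = M/((2*M)) = M*(1/(2*M)) = ½)
(184 + u(-17, -13)*279)/l(-858) = (184 + ((6 - 13)² + 2*(-13))*279)/(½) = (184 + ((-7)² - 26)*279)*2 = (184 + (49 - 26)*279)*2 = (184 + 23*279)*2 = (184 + 6417)*2 = 6601*2 = 13202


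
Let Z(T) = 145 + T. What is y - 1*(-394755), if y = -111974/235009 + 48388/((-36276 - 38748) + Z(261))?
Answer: 3461182547107943/8767950781 ≈ 3.9475e+5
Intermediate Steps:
y = -9863445712/8767950781 (y = -111974/235009 + 48388/((-36276 - 38748) + (145 + 261)) = -111974*1/235009 + 48388/(-75024 + 406) = -111974/235009 + 48388/(-74618) = -111974/235009 + 48388*(-1/74618) = -111974/235009 - 24194/37309 = -9863445712/8767950781 ≈ -1.1249)
y - 1*(-394755) = -9863445712/8767950781 - 1*(-394755) = -9863445712/8767950781 + 394755 = 3461182547107943/8767950781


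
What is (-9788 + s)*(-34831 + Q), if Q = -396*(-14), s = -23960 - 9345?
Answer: 1262064691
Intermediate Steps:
s = -33305
Q = 5544 (Q = -1*(-5544) = 5544)
(-9788 + s)*(-34831 + Q) = (-9788 - 33305)*(-34831 + 5544) = -43093*(-29287) = 1262064691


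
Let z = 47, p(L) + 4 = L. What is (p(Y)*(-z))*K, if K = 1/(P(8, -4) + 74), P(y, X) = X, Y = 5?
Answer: -47/70 ≈ -0.67143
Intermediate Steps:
p(L) = -4 + L
K = 1/70 (K = 1/(-4 + 74) = 1/70 ≈ 0.014286)
(p(Y)*(-z))*K = ((-4 + 5)*(-1*47))*(1/70) = (1*(-47))*(1/70) = -47*1/70 = -47/70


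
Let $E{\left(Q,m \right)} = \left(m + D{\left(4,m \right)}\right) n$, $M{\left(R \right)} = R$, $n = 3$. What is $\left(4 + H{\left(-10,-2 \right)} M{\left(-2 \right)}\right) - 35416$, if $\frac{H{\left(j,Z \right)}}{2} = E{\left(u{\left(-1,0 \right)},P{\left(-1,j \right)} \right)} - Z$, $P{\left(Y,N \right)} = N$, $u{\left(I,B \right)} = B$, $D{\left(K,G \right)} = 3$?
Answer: $-35336$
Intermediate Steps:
$E{\left(Q,m \right)} = 9 + 3 m$ ($E{\left(Q,m \right)} = \left(m + 3\right) 3 = \left(3 + m\right) 3 = 9 + 3 m$)
$H{\left(j,Z \right)} = 18 - 2 Z + 6 j$ ($H{\left(j,Z \right)} = 2 \left(\left(9 + 3 j\right) - Z\right) = 2 \left(9 - Z + 3 j\right) = 18 - 2 Z + 6 j$)
$\left(4 + H{\left(-10,-2 \right)} M{\left(-2 \right)}\right) - 35416 = \left(4 + \left(18 - -4 + 6 \left(-10\right)\right) \left(-2\right)\right) - 35416 = \left(4 + \left(18 + 4 - 60\right) \left(-2\right)\right) - 35416 = \left(4 - -76\right) - 35416 = \left(4 + 76\right) - 35416 = 80 - 35416 = -35336$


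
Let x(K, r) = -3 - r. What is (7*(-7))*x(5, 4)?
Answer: 343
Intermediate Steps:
(7*(-7))*x(5, 4) = (7*(-7))*(-3 - 1*4) = -49*(-3 - 4) = -49*(-7) = 343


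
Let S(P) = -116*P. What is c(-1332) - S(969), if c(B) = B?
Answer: 111072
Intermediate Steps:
c(-1332) - S(969) = -1332 - (-116)*969 = -1332 - 1*(-112404) = -1332 + 112404 = 111072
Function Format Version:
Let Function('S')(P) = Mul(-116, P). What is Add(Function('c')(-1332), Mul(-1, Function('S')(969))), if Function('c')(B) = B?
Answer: 111072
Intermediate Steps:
Add(Function('c')(-1332), Mul(-1, Function('S')(969))) = Add(-1332, Mul(-1, Mul(-116, 969))) = Add(-1332, Mul(-1, -112404)) = Add(-1332, 112404) = 111072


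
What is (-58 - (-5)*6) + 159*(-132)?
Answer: -21016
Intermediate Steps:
(-58 - (-5)*6) + 159*(-132) = (-58 - 1*(-30)) - 20988 = (-58 + 30) - 20988 = -28 - 20988 = -21016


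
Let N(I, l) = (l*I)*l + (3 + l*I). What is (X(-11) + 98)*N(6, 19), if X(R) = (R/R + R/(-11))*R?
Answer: 173508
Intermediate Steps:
X(R) = R*(1 - R/11) (X(R) = (1 + R*(-1/11))*R = (1 - R/11)*R = R*(1 - R/11))
N(I, l) = 3 + I*l + I*l**2 (N(I, l) = (I*l)*l + (3 + I*l) = I*l**2 + (3 + I*l) = 3 + I*l + I*l**2)
(X(-11) + 98)*N(6, 19) = ((1/11)*(-11)*(11 - 1*(-11)) + 98)*(3 + 6*19 + 6*19**2) = ((1/11)*(-11)*(11 + 11) + 98)*(3 + 114 + 6*361) = ((1/11)*(-11)*22 + 98)*(3 + 114 + 2166) = (-22 + 98)*2283 = 76*2283 = 173508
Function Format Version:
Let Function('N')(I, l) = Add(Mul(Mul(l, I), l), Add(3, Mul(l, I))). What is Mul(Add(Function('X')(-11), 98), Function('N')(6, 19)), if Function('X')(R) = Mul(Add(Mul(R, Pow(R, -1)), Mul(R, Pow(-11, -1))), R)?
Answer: 173508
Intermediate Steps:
Function('X')(R) = Mul(R, Add(1, Mul(Rational(-1, 11), R))) (Function('X')(R) = Mul(Add(1, Mul(R, Rational(-1, 11))), R) = Mul(Add(1, Mul(Rational(-1, 11), R)), R) = Mul(R, Add(1, Mul(Rational(-1, 11), R))))
Function('N')(I, l) = Add(3, Mul(I, l), Mul(I, Pow(l, 2))) (Function('N')(I, l) = Add(Mul(Mul(I, l), l), Add(3, Mul(I, l))) = Add(Mul(I, Pow(l, 2)), Add(3, Mul(I, l))) = Add(3, Mul(I, l), Mul(I, Pow(l, 2))))
Mul(Add(Function('X')(-11), 98), Function('N')(6, 19)) = Mul(Add(Mul(Rational(1, 11), -11, Add(11, Mul(-1, -11))), 98), Add(3, Mul(6, 19), Mul(6, Pow(19, 2)))) = Mul(Add(Mul(Rational(1, 11), -11, Add(11, 11)), 98), Add(3, 114, Mul(6, 361))) = Mul(Add(Mul(Rational(1, 11), -11, 22), 98), Add(3, 114, 2166)) = Mul(Add(-22, 98), 2283) = Mul(76, 2283) = 173508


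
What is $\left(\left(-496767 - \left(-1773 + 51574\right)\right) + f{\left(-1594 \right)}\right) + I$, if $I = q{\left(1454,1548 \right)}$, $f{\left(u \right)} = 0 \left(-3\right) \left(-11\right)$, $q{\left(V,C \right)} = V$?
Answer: $-545114$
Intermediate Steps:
$f{\left(u \right)} = 0$ ($f{\left(u \right)} = 0 \left(-11\right) = 0$)
$I = 1454$
$\left(\left(-496767 - \left(-1773 + 51574\right)\right) + f{\left(-1594 \right)}\right) + I = \left(\left(-496767 - \left(-1773 + 51574\right)\right) + 0\right) + 1454 = \left(\left(-496767 - 49801\right) + 0\right) + 1454 = \left(-546568 + 0\right) + 1454 = -546568 + 1454 = -545114$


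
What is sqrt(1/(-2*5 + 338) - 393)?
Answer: I*sqrt(10570046)/164 ≈ 19.824*I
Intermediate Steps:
sqrt(1/(-2*5 + 338) - 393) = sqrt(1/(-10 + 338) - 393) = sqrt(1/328 - 393) = sqrt(-128903/328) = I*sqrt(10570046)/164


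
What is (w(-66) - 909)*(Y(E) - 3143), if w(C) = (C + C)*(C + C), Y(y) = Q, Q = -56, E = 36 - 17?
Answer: -52831485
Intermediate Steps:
E = 19
Y(y) = -56
w(C) = 4*C**2 (w(C) = (2*C)*(2*C) = 4*C**2)
(w(-66) - 909)*(Y(E) - 3143) = (4*(-66)**2 - 909)*(-56 - 3143) = (4*4356 - 909)*(-3199) = (17424 - 909)*(-3199) = 16515*(-3199) = -52831485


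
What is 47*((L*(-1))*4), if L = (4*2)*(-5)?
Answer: 7520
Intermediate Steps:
L = -40 (L = 8*(-5) = -40)
47*((L*(-1))*4) = 47*(-40*(-1)*4) = 47*(40*4) = 47*160 = 7520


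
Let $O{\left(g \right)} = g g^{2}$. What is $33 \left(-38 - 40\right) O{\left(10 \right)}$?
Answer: $-2574000$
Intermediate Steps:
$O{\left(g \right)} = g^{3}$
$33 \left(-38 - 40\right) O{\left(10 \right)} = 33 \left(-38 - 40\right) 10^{3} = 33 \left(-78\right) 1000 = \left(-2574\right) 1000 = -2574000$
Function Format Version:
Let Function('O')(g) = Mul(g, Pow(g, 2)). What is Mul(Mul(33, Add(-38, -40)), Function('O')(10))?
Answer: -2574000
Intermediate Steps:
Function('O')(g) = Pow(g, 3)
Mul(Mul(33, Add(-38, -40)), Function('O')(10)) = Mul(Mul(33, Add(-38, -40)), Pow(10, 3)) = Mul(Mul(33, -78), 1000) = Mul(-2574, 1000) = -2574000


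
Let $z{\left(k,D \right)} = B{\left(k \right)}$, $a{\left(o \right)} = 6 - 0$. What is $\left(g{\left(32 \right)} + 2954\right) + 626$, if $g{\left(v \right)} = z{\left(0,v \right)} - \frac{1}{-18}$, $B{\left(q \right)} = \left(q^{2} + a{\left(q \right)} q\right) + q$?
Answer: $\frac{64441}{18} \approx 3580.1$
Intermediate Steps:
$a{\left(o \right)} = 6$ ($a{\left(o \right)} = 6 + 0 = 6$)
$B{\left(q \right)} = q^{2} + 7 q$ ($B{\left(q \right)} = \left(q^{2} + 6 q\right) + q = q^{2} + 7 q$)
$z{\left(k,D \right)} = k \left(7 + k\right)$
$g{\left(v \right)} = \frac{1}{18}$ ($g{\left(v \right)} = 0 \left(7 + 0\right) - \frac{1}{-18} = 0 \cdot 7 - - \frac{1}{18} = 0 + \frac{1}{18} = \frac{1}{18}$)
$\left(g{\left(32 \right)} + 2954\right) + 626 = \left(\frac{1}{18} + 2954\right) + 626 = \frac{53173}{18} + 626 = \frac{64441}{18}$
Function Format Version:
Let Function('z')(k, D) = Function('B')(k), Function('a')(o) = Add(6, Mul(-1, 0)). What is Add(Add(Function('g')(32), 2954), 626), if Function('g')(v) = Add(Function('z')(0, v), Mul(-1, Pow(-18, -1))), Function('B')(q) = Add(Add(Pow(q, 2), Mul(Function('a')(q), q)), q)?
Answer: Rational(64441, 18) ≈ 3580.1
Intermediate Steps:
Function('a')(o) = 6 (Function('a')(o) = Add(6, 0) = 6)
Function('B')(q) = Add(Pow(q, 2), Mul(7, q)) (Function('B')(q) = Add(Add(Pow(q, 2), Mul(6, q)), q) = Add(Pow(q, 2), Mul(7, q)))
Function('z')(k, D) = Mul(k, Add(7, k))
Function('g')(v) = Rational(1, 18) (Function('g')(v) = Add(Mul(0, Add(7, 0)), Mul(-1, Pow(-18, -1))) = Add(Mul(0, 7), Mul(-1, Rational(-1, 18))) = Add(0, Rational(1, 18)) = Rational(1, 18))
Add(Add(Function('g')(32), 2954), 626) = Add(Add(Rational(1, 18), 2954), 626) = Add(Rational(53173, 18), 626) = Rational(64441, 18)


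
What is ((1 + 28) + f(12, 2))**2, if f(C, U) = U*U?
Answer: 1089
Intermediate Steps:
f(C, U) = U**2
((1 + 28) + f(12, 2))**2 = ((1 + 28) + 2**2)**2 = (29 + 4)**2 = 33**2 = 1089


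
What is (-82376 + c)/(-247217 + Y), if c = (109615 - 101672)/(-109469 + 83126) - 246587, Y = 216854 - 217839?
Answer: 4332940126/3269192643 ≈ 1.3254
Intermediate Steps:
Y = -985
c = -6495849284/26343 (c = 7943/(-26343) - 246587 = 7943*(-1/26343) - 246587 = -7943/26343 - 246587 = -6495849284/26343 ≈ -2.4659e+5)
(-82376 + c)/(-247217 + Y) = (-82376 - 6495849284/26343)/(-247217 - 985) = -8665880252/26343/(-248202) = -8665880252/26343*(-1/248202) = 4332940126/3269192643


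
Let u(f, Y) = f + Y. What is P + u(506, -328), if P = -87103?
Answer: -86925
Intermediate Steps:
u(f, Y) = Y + f
P + u(506, -328) = -87103 + (-328 + 506) = -87103 + 178 = -86925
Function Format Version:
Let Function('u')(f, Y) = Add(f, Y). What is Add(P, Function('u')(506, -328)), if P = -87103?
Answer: -86925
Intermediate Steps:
Function('u')(f, Y) = Add(Y, f)
Add(P, Function('u')(506, -328)) = Add(-87103, Add(-328, 506)) = Add(-87103, 178) = -86925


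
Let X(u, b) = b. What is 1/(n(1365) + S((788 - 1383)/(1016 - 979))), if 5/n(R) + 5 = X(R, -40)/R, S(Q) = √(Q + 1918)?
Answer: 3302065/6313784454 + 1885129*√289303/44196491178 ≈ 0.023465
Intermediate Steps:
S(Q) = √(1918 + Q)
n(R) = 5/(-5 - 40/R)
1/(n(1365) + S((788 - 1383)/(1016 - 979))) = 1/(-1*1365/(8 + 1365) + √(1918 + (788 - 1383)/(1016 - 979))) = 1/(-1*1365/1373 + √(1918 - 595/37)) = 1/(-1*1365*1/1373 + √(1918 - 595*1/37)) = 1/(-1365/1373 + √(1918 - 595/37)) = 1/(-1365/1373 + √(70371/37)) = 1/(-1365/1373 + 3*√289303/37)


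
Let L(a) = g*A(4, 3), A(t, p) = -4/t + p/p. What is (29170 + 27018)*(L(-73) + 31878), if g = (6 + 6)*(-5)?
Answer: 1791161064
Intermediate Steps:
A(t, p) = 1 - 4/t (A(t, p) = -4/t + 1 = 1 - 4/t)
g = -60 (g = 12*(-5) = -60)
L(a) = 0 (L(a) = -60*(-4 + 4)/4 = -15*0 = -60*0 = 0)
(29170 + 27018)*(L(-73) + 31878) = (29170 + 27018)*(0 + 31878) = 56188*31878 = 1791161064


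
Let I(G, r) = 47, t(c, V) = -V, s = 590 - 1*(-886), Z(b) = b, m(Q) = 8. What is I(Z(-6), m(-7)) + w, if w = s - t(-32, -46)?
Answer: 1477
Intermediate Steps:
s = 1476 (s = 590 + 886 = 1476)
w = 1430 (w = 1476 - (-1)*(-46) = 1476 - 1*46 = 1476 - 46 = 1430)
I(Z(-6), m(-7)) + w = 47 + 1430 = 1477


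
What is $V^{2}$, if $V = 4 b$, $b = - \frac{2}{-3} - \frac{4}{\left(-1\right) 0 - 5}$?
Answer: $\frac{7744}{225} \approx 34.418$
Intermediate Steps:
$b = \frac{22}{15}$ ($b = \left(-2\right) \left(- \frac{1}{3}\right) - \frac{4}{0 - 5} = \frac{2}{3} - \frac{4}{-5} = \frac{2}{3} - - \frac{4}{5} = \frac{2}{3} + \frac{4}{5} = \frac{22}{15} \approx 1.4667$)
$V = \frac{88}{15}$ ($V = 4 \cdot \frac{22}{15} = \frac{88}{15} \approx 5.8667$)
$V^{2} = \left(\frac{88}{15}\right)^{2} = \frac{7744}{225}$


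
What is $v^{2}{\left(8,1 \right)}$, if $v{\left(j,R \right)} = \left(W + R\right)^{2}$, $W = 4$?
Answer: $625$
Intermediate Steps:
$v{\left(j,R \right)} = \left(4 + R\right)^{2}$
$v^{2}{\left(8,1 \right)} = \left(\left(4 + 1\right)^{2}\right)^{2} = \left(5^{2}\right)^{2} = 25^{2} = 625$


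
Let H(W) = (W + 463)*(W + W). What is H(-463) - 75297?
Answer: -75297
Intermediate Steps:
H(W) = 2*W*(463 + W) (H(W) = (463 + W)*(2*W) = 2*W*(463 + W))
H(-463) - 75297 = 2*(-463)*(463 - 463) - 75297 = 2*(-463)*0 - 75297 = 0 - 75297 = -75297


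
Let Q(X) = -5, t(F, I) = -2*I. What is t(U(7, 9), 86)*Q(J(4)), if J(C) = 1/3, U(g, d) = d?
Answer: 860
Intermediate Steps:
J(C) = ⅓
t(U(7, 9), 86)*Q(J(4)) = -2*86*(-5) = -172*(-5) = 860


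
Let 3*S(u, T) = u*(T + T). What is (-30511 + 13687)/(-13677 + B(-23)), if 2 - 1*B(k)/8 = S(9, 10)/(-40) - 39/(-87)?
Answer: 162632/131975 ≈ 1.2323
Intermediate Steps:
S(u, T) = 2*T*u/3 (S(u, T) = (u*(T + T))/3 = (u*(2*T))/3 = (2*T*u)/3 = 2*T*u/3)
B(k) = 708/29 (B(k) = 16 - 8*(((⅔)*10*9)/(-40) - 39/(-87)) = 16 - 8*(60*(-1/40) - 39*(-1/87)) = 16 - 8*(-3/2 + 13/29) = 16 - 8*(-61/58) = 16 + 244/29 = 708/29)
(-30511 + 13687)/(-13677 + B(-23)) = (-30511 + 13687)/(-13677 + 708/29) = -16824/(-395925/29) = -16824*(-29/395925) = 162632/131975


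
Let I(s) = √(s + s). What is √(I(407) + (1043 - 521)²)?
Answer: √(272484 + √814) ≈ 522.03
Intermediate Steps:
I(s) = √2*√s (I(s) = √(2*s) = √2*√s)
√(I(407) + (1043 - 521)²) = √(√2*√407 + (1043 - 521)²) = √(√814 + 522²) = √(√814 + 272484) = √(272484 + √814)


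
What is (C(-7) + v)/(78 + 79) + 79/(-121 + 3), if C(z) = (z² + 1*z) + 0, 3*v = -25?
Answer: -25291/55578 ≈ -0.45505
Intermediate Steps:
v = -25/3 (v = (⅓)*(-25) = -25/3 ≈ -8.3333)
C(z) = z + z² (C(z) = (z² + z) + 0 = (z + z²) + 0 = z + z²)
(C(-7) + v)/(78 + 79) + 79/(-121 + 3) = (-7*(1 - 7) - 25/3)/(78 + 79) + 79/(-121 + 3) = (-7*(-6) - 25/3)/157 + 79/(-118) = (42 - 25/3)*(1/157) - 1/118*79 = (101/3)*(1/157) - 79/118 = 101/471 - 79/118 = -25291/55578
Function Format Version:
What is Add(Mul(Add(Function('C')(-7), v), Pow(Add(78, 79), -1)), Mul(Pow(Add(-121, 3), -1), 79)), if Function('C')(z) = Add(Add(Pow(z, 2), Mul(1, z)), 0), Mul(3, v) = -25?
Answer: Rational(-25291, 55578) ≈ -0.45505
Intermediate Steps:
v = Rational(-25, 3) (v = Mul(Rational(1, 3), -25) = Rational(-25, 3) ≈ -8.3333)
Function('C')(z) = Add(z, Pow(z, 2)) (Function('C')(z) = Add(Add(Pow(z, 2), z), 0) = Add(Add(z, Pow(z, 2)), 0) = Add(z, Pow(z, 2)))
Add(Mul(Add(Function('C')(-7), v), Pow(Add(78, 79), -1)), Mul(Pow(Add(-121, 3), -1), 79)) = Add(Mul(Add(Mul(-7, Add(1, -7)), Rational(-25, 3)), Pow(Add(78, 79), -1)), Mul(Pow(Add(-121, 3), -1), 79)) = Add(Mul(Add(Mul(-7, -6), Rational(-25, 3)), Pow(157, -1)), Mul(Pow(-118, -1), 79)) = Add(Mul(Add(42, Rational(-25, 3)), Rational(1, 157)), Mul(Rational(-1, 118), 79)) = Add(Mul(Rational(101, 3), Rational(1, 157)), Rational(-79, 118)) = Add(Rational(101, 471), Rational(-79, 118)) = Rational(-25291, 55578)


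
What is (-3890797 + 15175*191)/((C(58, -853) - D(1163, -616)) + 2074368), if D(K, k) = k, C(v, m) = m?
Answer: -992372/2074131 ≈ -0.47845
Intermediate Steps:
(-3890797 + 15175*191)/((C(58, -853) - D(1163, -616)) + 2074368) = (-3890797 + 15175*191)/((-853 - 1*(-616)) + 2074368) = (-3890797 + 2898425)/((-853 + 616) + 2074368) = -992372/(-237 + 2074368) = -992372/2074131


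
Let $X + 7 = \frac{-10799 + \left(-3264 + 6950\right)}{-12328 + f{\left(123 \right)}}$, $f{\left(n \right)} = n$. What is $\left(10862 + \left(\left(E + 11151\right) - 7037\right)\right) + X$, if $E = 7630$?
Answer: $\frac{275827908}{12205} \approx 22600.0$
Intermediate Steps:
$X = - \frac{78322}{12205}$ ($X = -7 + \frac{-10799 + \left(-3264 + 6950\right)}{-12328 + 123} = -7 + \frac{-10799 + 3686}{-12205} = -7 - - \frac{7113}{12205} = -7 + \frac{7113}{12205} = - \frac{78322}{12205} \approx -6.4172$)
$\left(10862 + \left(\left(E + 11151\right) - 7037\right)\right) + X = \left(10862 + \left(\left(7630 + 11151\right) - 7037\right)\right) - \frac{78322}{12205} = \left(10862 + \left(18781 - 7037\right)\right) - \frac{78322}{12205} = \left(10862 + 11744\right) - \frac{78322}{12205} = 22606 - \frac{78322}{12205} = \frac{275827908}{12205}$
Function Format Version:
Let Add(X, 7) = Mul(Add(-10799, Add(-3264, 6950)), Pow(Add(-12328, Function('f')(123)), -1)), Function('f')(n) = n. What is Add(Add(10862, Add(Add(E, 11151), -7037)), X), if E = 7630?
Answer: Rational(275827908, 12205) ≈ 22600.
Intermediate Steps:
X = Rational(-78322, 12205) (X = Add(-7, Mul(Add(-10799, Add(-3264, 6950)), Pow(Add(-12328, 123), -1))) = Add(-7, Mul(Add(-10799, 3686), Pow(-12205, -1))) = Add(-7, Mul(-7113, Rational(-1, 12205))) = Add(-7, Rational(7113, 12205)) = Rational(-78322, 12205) ≈ -6.4172)
Add(Add(10862, Add(Add(E, 11151), -7037)), X) = Add(Add(10862, Add(Add(7630, 11151), -7037)), Rational(-78322, 12205)) = Add(Add(10862, Add(18781, -7037)), Rational(-78322, 12205)) = Add(Add(10862, 11744), Rational(-78322, 12205)) = Add(22606, Rational(-78322, 12205)) = Rational(275827908, 12205)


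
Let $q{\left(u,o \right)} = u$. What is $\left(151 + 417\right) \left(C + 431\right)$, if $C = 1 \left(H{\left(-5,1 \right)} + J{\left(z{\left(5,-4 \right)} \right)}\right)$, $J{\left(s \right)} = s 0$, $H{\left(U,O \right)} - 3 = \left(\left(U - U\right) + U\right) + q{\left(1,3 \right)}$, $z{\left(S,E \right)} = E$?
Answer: $244240$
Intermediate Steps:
$H{\left(U,O \right)} = 4 + U$ ($H{\left(U,O \right)} = 3 + \left(\left(\left(U - U\right) + U\right) + 1\right) = 3 + \left(\left(0 + U\right) + 1\right) = 3 + \left(U + 1\right) = 3 + \left(1 + U\right) = 4 + U$)
$J{\left(s \right)} = 0$
$C = -1$ ($C = 1 \left(\left(4 - 5\right) + 0\right) = 1 \left(-1 + 0\right) = 1 \left(-1\right) = -1$)
$\left(151 + 417\right) \left(C + 431\right) = \left(151 + 417\right) \left(-1 + 431\right) = 568 \cdot 430 = 244240$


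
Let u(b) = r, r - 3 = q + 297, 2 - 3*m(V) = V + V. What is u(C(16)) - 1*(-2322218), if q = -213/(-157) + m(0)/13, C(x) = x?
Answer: 14220786335/6123 ≈ 2.3225e+6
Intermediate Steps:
m(V) = 2/3 - 2*V/3 (m(V) = 2/3 - (V + V)/3 = 2/3 - 2*V/3)
q = 8621/6123 (q = -213/(-157) + (2/3 - 2/3*0)/13 = -213*(-1/157) + (2/3 + 0)*(1/13) = 213/157 + (2/3)*(1/13) = 213/157 + 2/39 = 8621/6123 ≈ 1.4080)
r = 1845521/6123 (r = 3 + (8621/6123 + 297) = 3 + 1827152/6123 = 1845521/6123 ≈ 301.41)
u(b) = 1845521/6123
u(C(16)) - 1*(-2322218) = 1845521/6123 - 1*(-2322218) = 1845521/6123 + 2322218 = 14220786335/6123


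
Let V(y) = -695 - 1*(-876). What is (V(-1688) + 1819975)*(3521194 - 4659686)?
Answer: -2072233044752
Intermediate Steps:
V(y) = 181 (V(y) = -695 + 876 = 181)
(V(-1688) + 1819975)*(3521194 - 4659686) = (181 + 1819975)*(3521194 - 4659686) = 1820156*(-1138492) = -2072233044752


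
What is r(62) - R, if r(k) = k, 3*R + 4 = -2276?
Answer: 822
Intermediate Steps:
R = -760 (R = -4/3 + (⅓)*(-2276) = -4/3 - 2276/3 = -760)
r(62) - R = 62 - 1*(-760) = 62 + 760 = 822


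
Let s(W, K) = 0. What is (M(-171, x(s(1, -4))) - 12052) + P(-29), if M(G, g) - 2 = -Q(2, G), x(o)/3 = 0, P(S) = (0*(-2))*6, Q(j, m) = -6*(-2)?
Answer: -12062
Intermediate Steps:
Q(j, m) = 12
P(S) = 0 (P(S) = 0*6 = 0)
x(o) = 0 (x(o) = 3*0 = 0)
M(G, g) = -10 (M(G, g) = 2 - 1*12 = 2 - 12 = -10)
(M(-171, x(s(1, -4))) - 12052) + P(-29) = (-10 - 12052) + 0 = -12062 + 0 = -12062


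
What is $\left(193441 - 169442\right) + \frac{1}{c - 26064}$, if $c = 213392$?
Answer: $\frac{4495684673}{187328} \approx 23999.0$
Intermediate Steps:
$\left(193441 - 169442\right) + \frac{1}{c - 26064} = \left(193441 - 169442\right) + \frac{1}{213392 - 26064} = 23999 + \frac{1}{187328} = \frac{4495684673}{187328}$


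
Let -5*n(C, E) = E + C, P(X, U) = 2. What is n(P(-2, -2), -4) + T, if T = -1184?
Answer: -5918/5 ≈ -1183.6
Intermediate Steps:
n(C, E) = -C/5 - E/5 (n(C, E) = -(E + C)/5 = -(C + E)/5 = -C/5 - E/5)
n(P(-2, -2), -4) + T = (-1/5*2 - 1/5*(-4)) - 1184 = (-2/5 + 4/5) - 1184 = 2/5 - 1184 = -5918/5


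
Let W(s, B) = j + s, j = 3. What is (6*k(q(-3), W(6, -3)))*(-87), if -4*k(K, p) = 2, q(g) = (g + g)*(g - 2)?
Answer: 261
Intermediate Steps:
W(s, B) = 3 + s
q(g) = 2*g*(-2 + g) (q(g) = (2*g)*(-2 + g) = 2*g*(-2 + g))
k(K, p) = -1/2 (k(K, p) = -1/4*2 = -1/2)
(6*k(q(-3), W(6, -3)))*(-87) = (6*(-1/2))*(-87) = -3*(-87) = 261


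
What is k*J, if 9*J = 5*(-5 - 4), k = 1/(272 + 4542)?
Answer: -5/4814 ≈ -0.0010386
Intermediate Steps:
k = 1/4814 ≈ 0.00020773
J = -5 (J = (5*(-5 - 4))/9 = (5*(-9))/9 = (⅑)*(-45) = -5)
k*J = (1/4814)*(-5) = -5/4814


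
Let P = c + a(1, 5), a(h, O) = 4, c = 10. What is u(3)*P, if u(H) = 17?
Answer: 238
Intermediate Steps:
P = 14 (P = 10 + 4 = 14)
u(3)*P = 17*14 = 238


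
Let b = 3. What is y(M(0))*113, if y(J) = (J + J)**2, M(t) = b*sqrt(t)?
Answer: 0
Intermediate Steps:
M(t) = 3*sqrt(t)
y(J) = 4*J**2 (y(J) = (2*J)**2 = 4*J**2)
y(M(0))*113 = (4*(3*sqrt(0))**2)*113 = (4*(3*0)**2)*113 = (4*0**2)*113 = (4*0)*113 = 0*113 = 0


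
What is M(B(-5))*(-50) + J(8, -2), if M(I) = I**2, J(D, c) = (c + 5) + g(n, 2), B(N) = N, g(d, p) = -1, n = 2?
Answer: -1248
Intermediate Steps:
J(D, c) = 4 + c (J(D, c) = (c + 5) - 1 = (5 + c) - 1 = 4 + c)
M(B(-5))*(-50) + J(8, -2) = (-5)**2*(-50) + (4 - 2) = 25*(-50) + 2 = -1250 + 2 = -1248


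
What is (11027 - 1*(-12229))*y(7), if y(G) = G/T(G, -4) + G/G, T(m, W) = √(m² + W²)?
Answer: 23256 + 162792*√65/65 ≈ 43448.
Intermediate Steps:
T(m, W) = √(W² + m²)
y(G) = 1 + G/√(16 + G²) (y(G) = G/(√((-4)² + G²)) + G/G = G/(√(16 + G²)) + 1 = G/√(16 + G²) + 1 = 1 + G/√(16 + G²))
(11027 - 1*(-12229))*y(7) = (11027 - 1*(-12229))*(1 + 7/√(16 + 7²)) = (11027 + 12229)*(1 + 7/√(16 + 49)) = 23256*(1 + 7/√65) = 23256*(1 + 7*(√65/65)) = 23256*(1 + 7*√65/65) = 23256 + 162792*√65/65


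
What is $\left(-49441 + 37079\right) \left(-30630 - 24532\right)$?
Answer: $681912644$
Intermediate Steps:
$\left(-49441 + 37079\right) \left(-30630 - 24532\right) = \left(-12362\right) \left(-55162\right) = 681912644$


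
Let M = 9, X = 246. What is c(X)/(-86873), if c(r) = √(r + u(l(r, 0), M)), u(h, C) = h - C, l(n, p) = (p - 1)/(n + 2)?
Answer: -5*√145762/10772252 ≈ -0.00017721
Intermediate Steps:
l(n, p) = (-1 + p)/(2 + n)
c(r) = √(-9 + r - 1/(2 + r)) (c(r) = √(r + ((-1 + 0)/(2 + r) - 1*9)) = √(r + (-1/(2 + r) - 9)) = √(r + (-9 - 1/(2 + r))) = √(-9 + r - 1/(2 + r)))
c(X)/(-86873) = √((-1 + (-9 + 246)*(2 + 246))/(2 + 246))/(-86873) = √((-1 + 237*248)/248)*(-1/86873) = √((-1 + 58776)/248)*(-1/86873) = √((1/248)*58775)*(-1/86873) = √(58775/248)*(-1/86873) = (5*√145762/124)*(-1/86873) = -5*√145762/10772252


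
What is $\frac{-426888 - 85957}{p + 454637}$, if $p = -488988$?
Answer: $\frac{512845}{34351} \approx 14.93$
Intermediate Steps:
$\frac{-426888 - 85957}{p + 454637} = \frac{-426888 - 85957}{-488988 + 454637} = - \frac{512845}{-34351} = \left(-512845\right) \left(- \frac{1}{34351}\right) = \frac{512845}{34351}$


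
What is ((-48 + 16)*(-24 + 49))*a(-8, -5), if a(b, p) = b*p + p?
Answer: -28000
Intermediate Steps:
a(b, p) = p + b*p
((-48 + 16)*(-24 + 49))*a(-8, -5) = ((-48 + 16)*(-24 + 49))*(-5*(1 - 8)) = (-32*25)*(-5*(-7)) = -800*35 = -28000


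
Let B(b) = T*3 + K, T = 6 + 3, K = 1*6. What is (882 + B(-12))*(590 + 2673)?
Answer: 2985645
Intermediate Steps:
K = 6
T = 9
B(b) = 33 (B(b) = 9*3 + 6 = 27 + 6 = 33)
(882 + B(-12))*(590 + 2673) = (882 + 33)*(590 + 2673) = 915*3263 = 2985645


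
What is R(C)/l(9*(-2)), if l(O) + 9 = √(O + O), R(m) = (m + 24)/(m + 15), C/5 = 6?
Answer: -6/65 - 4*I/65 ≈ -0.092308 - 0.061538*I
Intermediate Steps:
C = 30 (C = 5*6 = 30)
R(m) = (24 + m)/(15 + m)
l(O) = -9 + √2*√O (l(O) = -9 + √(O + O) = -9 + √(2*O) = -9 + √2*√O)
R(C)/l(9*(-2)) = ((24 + 30)/(15 + 30))/(-9 + √2*√(9*(-2))) = (54/45)/(-9 + √2*√(-18)) = ((1/45)*54)/(-9 + √2*(3*I*√2)) = 6/(5*(-9 + 6*I)) = 6*((-9 - 6*I)/117)/5 = 2*(-9 - 6*I)/195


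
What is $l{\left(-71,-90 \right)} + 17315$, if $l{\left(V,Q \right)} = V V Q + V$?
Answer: $-436446$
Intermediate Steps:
$l{\left(V,Q \right)} = V + Q V^{2}$ ($l{\left(V,Q \right)} = V^{2} Q + V = Q V^{2} + V = V + Q V^{2}$)
$l{\left(-71,-90 \right)} + 17315 = - 71 \left(1 - -6390\right) + 17315 = - 71 \left(1 + 6390\right) + 17315 = \left(-71\right) 6391 + 17315 = -453761 + 17315 = -436446$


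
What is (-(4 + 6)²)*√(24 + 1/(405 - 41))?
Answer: -50*√795067/91 ≈ -489.93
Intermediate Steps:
(-(4 + 6)²)*√(24 + 1/(405 - 41)) = (-1*10²)*√(24 + 1/364) = (-1*100)*√(24 + 1/364) = -50*√795067/91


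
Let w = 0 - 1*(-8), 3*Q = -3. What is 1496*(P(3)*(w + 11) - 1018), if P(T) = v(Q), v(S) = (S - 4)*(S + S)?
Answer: -1238688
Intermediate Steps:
Q = -1 (Q = (⅓)*(-3) = -1)
v(S) = 2*S*(-4 + S) (v(S) = (-4 + S)*(2*S) = 2*S*(-4 + S))
w = 8 (w = 0 + 8 = 8)
P(T) = 10 (P(T) = 2*(-1)*(-4 - 1) = 2*(-1)*(-5) = 10)
1496*(P(3)*(w + 11) - 1018) = 1496*(10*(8 + 11) - 1018) = 1496*(10*19 - 1018) = 1496*(190 - 1018) = 1496*(-828) = -1238688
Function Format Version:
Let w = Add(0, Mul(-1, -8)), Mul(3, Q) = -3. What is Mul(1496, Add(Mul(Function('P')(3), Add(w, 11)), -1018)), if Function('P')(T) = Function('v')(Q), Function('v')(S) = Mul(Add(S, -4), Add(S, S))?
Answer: -1238688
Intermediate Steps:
Q = -1 (Q = Mul(Rational(1, 3), -3) = -1)
Function('v')(S) = Mul(2, S, Add(-4, S)) (Function('v')(S) = Mul(Add(-4, S), Mul(2, S)) = Mul(2, S, Add(-4, S)))
w = 8 (w = Add(0, 8) = 8)
Function('P')(T) = 10 (Function('P')(T) = Mul(2, -1, Add(-4, -1)) = Mul(2, -1, -5) = 10)
Mul(1496, Add(Mul(Function('P')(3), Add(w, 11)), -1018)) = Mul(1496, Add(Mul(10, Add(8, 11)), -1018)) = Mul(1496, Add(Mul(10, 19), -1018)) = Mul(1496, Add(190, -1018)) = Mul(1496, -828) = -1238688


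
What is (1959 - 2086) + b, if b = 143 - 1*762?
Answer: -746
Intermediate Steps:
b = -619 (b = 143 - 762 = -619)
(1959 - 2086) + b = (1959 - 2086) - 619 = -127 - 619 = -746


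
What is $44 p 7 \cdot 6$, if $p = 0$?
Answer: $0$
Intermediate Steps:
$44 p 7 \cdot 6 = 44 \cdot 0 \cdot 7 \cdot 6 = 44 \cdot 0 \cdot 42 = 44 \cdot 0 = 0$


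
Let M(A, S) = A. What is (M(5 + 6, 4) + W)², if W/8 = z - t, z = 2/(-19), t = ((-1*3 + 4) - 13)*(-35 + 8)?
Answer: 2406393025/361 ≈ 6.6659e+6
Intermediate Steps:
t = 324 (t = ((-3 + 4) - 13)*(-27) = (1 - 13)*(-27) = -12*(-27) = 324)
z = -2/19 (z = 2*(-1/19) = -2/19 ≈ -0.10526)
W = -49264/19 (W = 8*(-2/19 - 1*324) = 8*(-2/19 - 324) = 8*(-6158/19) = -49264/19 ≈ -2592.8)
(M(5 + 6, 4) + W)² = ((5 + 6) - 49264/19)² = (11 - 49264/19)² = (-49055/19)² = 2406393025/361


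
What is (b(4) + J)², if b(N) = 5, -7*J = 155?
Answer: 14400/49 ≈ 293.88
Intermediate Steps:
J = -155/7 (J = -⅐*155 = -155/7 ≈ -22.143)
(b(4) + J)² = (5 - 155/7)² = (-120/7)² = 14400/49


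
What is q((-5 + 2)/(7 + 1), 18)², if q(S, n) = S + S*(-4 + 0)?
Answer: 81/64 ≈ 1.2656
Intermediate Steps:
q(S, n) = -3*S (q(S, n) = S + S*(-4) = S - 4*S = -3*S)
q((-5 + 2)/(7 + 1), 18)² = (-3*(-5 + 2)/(7 + 1))² = (-(-9)/8)² = (-3*(-3/8))² = (9/8)² = 81/64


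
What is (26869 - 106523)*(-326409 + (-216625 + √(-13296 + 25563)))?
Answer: 43254830236 - 238962*√1363 ≈ 4.3246e+10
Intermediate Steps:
(26869 - 106523)*(-326409 + (-216625 + √(-13296 + 25563))) = -79654*(-326409 + (-216625 + √12267)) = -79654*(-326409 + (-216625 + 3*√1363)) = -79654*(-543034 + 3*√1363) = 43254830236 - 238962*√1363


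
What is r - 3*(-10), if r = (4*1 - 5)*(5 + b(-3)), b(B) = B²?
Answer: 16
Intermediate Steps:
r = -14 (r = (4*1 - 5)*(5 + (-3)²) = (4 - 5)*(5 + 9) = -1*14 = -14)
r - 3*(-10) = -14 - 3*(-10) = -14 + 30 = 16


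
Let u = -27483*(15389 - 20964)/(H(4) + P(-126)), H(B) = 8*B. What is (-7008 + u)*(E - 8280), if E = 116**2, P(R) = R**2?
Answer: 54004392534/3977 ≈ 1.3579e+7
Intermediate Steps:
E = 13456
u = 153217725/15908 (u = -27483*(15389 - 20964)/(8*4 + (-126)**2) = -27483*(-5575/(32 + 15876)) = -27483/(15908*(-1/5575)) = -27483/(-15908/5575) = -27483*(-5575/15908) = 153217725/15908 ≈ 9631.5)
(-7008 + u)*(E - 8280) = (-7008 + 153217725/15908)*(13456 - 8280) = (41734461/15908)*5176 = 54004392534/3977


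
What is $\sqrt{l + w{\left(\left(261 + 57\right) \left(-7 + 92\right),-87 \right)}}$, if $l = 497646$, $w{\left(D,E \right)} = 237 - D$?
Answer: $9 \sqrt{5813} \approx 686.19$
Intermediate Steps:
$\sqrt{l + w{\left(\left(261 + 57\right) \left(-7 + 92\right),-87 \right)}} = \sqrt{497646 + \left(237 - \left(261 + 57\right) \left(-7 + 92\right)\right)} = \sqrt{497646 + \left(237 - 318 \cdot 85\right)} = \sqrt{497646 + \left(237 - 27030\right)} = \sqrt{497646 - 26793} = \sqrt{470853} = 9 \sqrt{5813}$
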